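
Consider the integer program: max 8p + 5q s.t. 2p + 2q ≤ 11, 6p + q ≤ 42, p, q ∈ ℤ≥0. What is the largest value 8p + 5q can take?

40

The continuous relaxation peaks at (5.5, 0) with value 44.00; rounding to a feasible lattice point costs some objective.
(p,q)=(5,0): 2·5+2·0=10≤11, 6·5+1·0=30≤42, objective 40.
(p,q)=(4,1): 2·4+2·1=10≤11, 6·4+1·1=25≤42, objective 37.
(p,q)=(4,0): 2·4+2·0=8≤11, 6·4+1·0=24≤42, objective 32.
Maximum is 40 at (p,q)=(5,0).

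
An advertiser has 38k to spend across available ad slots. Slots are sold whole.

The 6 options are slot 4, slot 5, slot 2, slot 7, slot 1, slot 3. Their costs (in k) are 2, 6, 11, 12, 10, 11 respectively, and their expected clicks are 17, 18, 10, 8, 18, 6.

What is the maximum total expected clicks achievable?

63

Allowing fractional choices, the relaxed optimum would be about 69.0, but ad slots are indivisible.
slot 4 + slot 5 + slot 2 + slot 1: cost 2 + 6 + 11 + 10 = 29 ≤ 38, expected clicks 17 + 18 + 10 + 18 = 63.
slot 4 + slot 5 + slot 7 + slot 1: cost 2 + 6 + 12 + 10 = 30 ≤ 38, expected clicks 17 + 18 + 8 + 18 = 61.
Best is slot 4, slot 5, slot 2, and slot 1 with total expected clicks 63.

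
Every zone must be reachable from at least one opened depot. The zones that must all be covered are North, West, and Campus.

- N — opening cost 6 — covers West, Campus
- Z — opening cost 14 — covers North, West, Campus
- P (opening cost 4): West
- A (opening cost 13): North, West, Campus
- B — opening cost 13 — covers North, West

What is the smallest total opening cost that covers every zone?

The greedy cost-per-new-zone heuristic would pick N and A for 19, but a cheaper cover exists.
A alone covers North, West, Campus — every zone.
Total opening cost: 13.
No cover costs less than 13.

13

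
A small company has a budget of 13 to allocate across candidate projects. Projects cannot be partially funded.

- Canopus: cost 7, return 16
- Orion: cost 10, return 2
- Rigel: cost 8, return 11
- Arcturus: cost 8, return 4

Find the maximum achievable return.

This is an integer program with binary decision variables.
Canopus: cost 7 ≤ 13, return 16.
Rigel: cost 8 ≤ 13, return 11.
Best is Canopus with total return 16.

16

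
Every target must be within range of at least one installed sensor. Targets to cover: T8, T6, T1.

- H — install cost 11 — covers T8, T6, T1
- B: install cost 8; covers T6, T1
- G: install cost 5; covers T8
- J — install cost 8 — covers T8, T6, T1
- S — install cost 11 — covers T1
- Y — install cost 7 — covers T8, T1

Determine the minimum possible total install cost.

J alone covers T8, T6, T1 — every target.
Total install cost: 8.
No cover costs less than 8.

8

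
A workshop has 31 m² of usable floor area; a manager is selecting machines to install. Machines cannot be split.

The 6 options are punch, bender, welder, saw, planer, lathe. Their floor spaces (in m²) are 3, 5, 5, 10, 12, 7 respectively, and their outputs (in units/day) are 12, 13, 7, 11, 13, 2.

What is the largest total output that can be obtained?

This is a 0-1 knapsack instance.
Take punch, bender, saw, and planer: floor space 3 + 5 + 10 + 12 = 30 ≤ 31, output 12 + 13 + 11 + 13 = 49.
No other feasible combination does better.

49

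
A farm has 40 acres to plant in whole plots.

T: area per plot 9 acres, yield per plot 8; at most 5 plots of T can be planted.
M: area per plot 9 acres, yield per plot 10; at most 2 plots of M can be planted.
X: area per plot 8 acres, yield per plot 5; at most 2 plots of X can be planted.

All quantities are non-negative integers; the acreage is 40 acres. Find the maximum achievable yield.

Take 2×T and 2×M: area 36 ≤ 40, yield 2·8 + 2·10 = 36.
M has the best ratio (10/9) and is taken to its limit of 2; remaining capacity is filled optimally with the others.

36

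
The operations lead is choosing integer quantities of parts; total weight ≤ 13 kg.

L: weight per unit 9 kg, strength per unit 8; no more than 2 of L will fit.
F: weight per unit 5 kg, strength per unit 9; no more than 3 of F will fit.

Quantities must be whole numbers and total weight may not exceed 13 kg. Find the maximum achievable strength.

Take 2×F: weight 10 ≤ 13, strength 2·9 = 18.
No other integer combination yields more.

18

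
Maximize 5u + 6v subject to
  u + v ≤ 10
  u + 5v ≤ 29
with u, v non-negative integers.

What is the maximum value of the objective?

(u,v)=(6,4) is feasible, giving 54.
(u,v)=(7,3) is feasible, giving 53.
The best lattice point is (6,4), giving 54.

54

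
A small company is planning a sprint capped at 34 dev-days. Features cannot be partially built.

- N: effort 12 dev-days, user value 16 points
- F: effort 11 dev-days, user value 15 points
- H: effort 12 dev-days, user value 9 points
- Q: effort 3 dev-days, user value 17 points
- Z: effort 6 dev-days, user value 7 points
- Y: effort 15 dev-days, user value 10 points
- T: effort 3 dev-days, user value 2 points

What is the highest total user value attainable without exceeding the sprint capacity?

55

Treat it as a binary knapsack problem.
Allowing fractional choices, the relaxed optimum would be about 56.5, but features are indivisible.
N + H + Q + Z: effort 12 + 12 + 3 + 6 = 33 ≤ 34, user value 16 + 9 + 17 + 7 = 49.
N + F + Q + T: effort 12 + 11 + 3 + 3 = 29 ≤ 34, user value 16 + 15 + 17 + 2 = 50.
N + F + Q + Z: effort 12 + 11 + 3 + 6 = 32 ≤ 34, user value 16 + 15 + 17 + 7 = 55.
Best is N, F, Q, and Z with total user value 55.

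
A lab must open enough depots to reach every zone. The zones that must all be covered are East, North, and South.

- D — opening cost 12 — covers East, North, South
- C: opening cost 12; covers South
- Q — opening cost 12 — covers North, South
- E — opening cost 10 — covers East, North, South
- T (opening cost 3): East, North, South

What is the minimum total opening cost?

3

This is a weighted set-cover instance.
T alone covers East, North, South — every zone.
Total opening cost: 3.
No cover costs less than 3.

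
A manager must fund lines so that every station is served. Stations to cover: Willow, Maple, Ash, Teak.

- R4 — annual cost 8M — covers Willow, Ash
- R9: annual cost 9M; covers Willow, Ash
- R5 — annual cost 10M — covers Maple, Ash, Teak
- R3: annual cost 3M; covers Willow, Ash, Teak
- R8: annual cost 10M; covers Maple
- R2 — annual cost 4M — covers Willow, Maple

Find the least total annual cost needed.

7

This is an integer covering problem.
Choose R3 and R2: together they cover Willow, Maple, Ash, Teak — every station.
Total annual cost: 3 + 4 = 7.
No cover costs less than 7.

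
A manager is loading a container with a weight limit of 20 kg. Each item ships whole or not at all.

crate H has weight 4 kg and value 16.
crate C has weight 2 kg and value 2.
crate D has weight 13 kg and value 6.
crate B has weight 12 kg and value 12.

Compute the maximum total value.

30

Take crate H, crate C, and crate B: weight 4 + 2 + 12 = 18 ≤ 20, value 16 + 2 + 12 = 30.
No other feasible combination does better.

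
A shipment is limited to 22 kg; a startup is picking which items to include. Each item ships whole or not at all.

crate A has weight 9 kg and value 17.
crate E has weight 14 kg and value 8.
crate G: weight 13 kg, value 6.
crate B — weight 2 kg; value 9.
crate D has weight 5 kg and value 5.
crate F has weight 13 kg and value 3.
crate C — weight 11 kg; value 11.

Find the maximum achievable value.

37

crate A + crate B + crate C: weight 9 + 2 + 11 = 22 ≤ 22, value 17 + 9 + 11 = 37.
crate A + crate B + crate D: weight 9 + 2 + 5 = 16 ≤ 22, value 17 + 9 + 5 = 31.
crate A + crate C: weight 9 + 11 = 20 ≤ 22, value 17 + 11 = 28.
Best is crate A, crate B, and crate C with total value 37.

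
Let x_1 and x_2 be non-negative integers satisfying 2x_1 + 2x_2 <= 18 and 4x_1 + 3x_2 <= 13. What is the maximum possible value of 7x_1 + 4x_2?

(x_1,x_2)=(3,0): 2·3+2·0=6≤18, 4·3+3·0=12≤13, objective 21.
(x_1,x_2)=(2,1): 2·2+2·1=6≤18, 4·2+3·1=11≤13, objective 18.
Maximum is 21 at (x_1,x_2)=(3,0).

21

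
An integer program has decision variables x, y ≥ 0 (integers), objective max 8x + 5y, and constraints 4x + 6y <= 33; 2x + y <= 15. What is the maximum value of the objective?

56

(x,y)=(7,0) is feasible, giving 56.
(x,y)=(6,1) is feasible, giving 53.
(x,y)=(6,0) is feasible, giving 48.
The best lattice point is (7,0), giving 56.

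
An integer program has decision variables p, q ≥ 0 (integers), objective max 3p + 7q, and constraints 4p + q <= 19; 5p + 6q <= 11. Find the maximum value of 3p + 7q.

(p,q)=(1,1): 4·1+1·1=5≤19, 5·1+6·1=11≤11, objective 10.
(p,q)=(0,1): 4·0+1·1=1≤19, 5·0+6·1=6≤11, objective 7.
(p,q)=(2,0): 4·2+1·0=8≤19, 5·2+6·0=10≤11, objective 6.
The best lattice point is (1,1), giving 10.

10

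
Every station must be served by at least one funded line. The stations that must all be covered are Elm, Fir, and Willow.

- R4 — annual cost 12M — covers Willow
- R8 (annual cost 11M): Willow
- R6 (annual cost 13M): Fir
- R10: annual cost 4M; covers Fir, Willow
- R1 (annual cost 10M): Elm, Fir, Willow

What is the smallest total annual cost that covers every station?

10

The greedy cost-per-new-station heuristic would pick R10 and R1 for 14, but a cheaper cover exists.
R1 alone covers Elm, Fir, Willow — every station.
Total annual cost: 10.
No cover costs less than 10.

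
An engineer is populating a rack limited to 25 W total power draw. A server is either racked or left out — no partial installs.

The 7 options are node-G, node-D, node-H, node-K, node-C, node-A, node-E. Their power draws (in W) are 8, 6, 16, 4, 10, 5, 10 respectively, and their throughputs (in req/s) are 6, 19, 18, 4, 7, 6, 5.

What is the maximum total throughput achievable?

This is an integer program with binary decision variables.
Take node-D and node-H: power draw 6 + 16 = 22 ≤ 25, throughput 19 + 18 = 37.
No other feasible combination does better.

37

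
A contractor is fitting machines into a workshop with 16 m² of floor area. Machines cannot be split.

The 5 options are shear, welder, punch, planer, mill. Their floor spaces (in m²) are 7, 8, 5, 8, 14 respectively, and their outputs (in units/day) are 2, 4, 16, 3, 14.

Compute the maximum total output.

This is a 0-1 knapsack instance.
Allowing fractional choices, the relaxed optimum would be about 27.0, but machines are indivisible.
welder + punch: floor space 8 + 5 = 13 ≤ 16, output 4 + 16 = 20.
punch + planer: floor space 5 + 8 = 13 ≤ 16, output 16 + 3 = 19.
shear + punch: floor space 7 + 5 = 12 ≤ 16, output 2 + 16 = 18.
Best is welder and punch with total output 20.

20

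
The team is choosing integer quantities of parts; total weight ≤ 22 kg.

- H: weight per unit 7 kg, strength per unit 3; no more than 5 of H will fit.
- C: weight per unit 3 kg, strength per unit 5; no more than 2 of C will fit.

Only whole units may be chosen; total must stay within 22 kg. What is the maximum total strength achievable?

16

Take 2×H and 2×C: weight 20 ≤ 22, strength 2·3 + 2·5 = 16.
C has the best ratio (5/3) and is taken to its limit of 2; remaining capacity is filled optimally with the others.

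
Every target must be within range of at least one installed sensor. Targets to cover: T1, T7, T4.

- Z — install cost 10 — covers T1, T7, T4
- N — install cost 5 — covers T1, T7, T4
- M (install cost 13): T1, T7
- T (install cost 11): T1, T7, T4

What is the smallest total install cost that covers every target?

N alone covers T1, T7, T4 — every target.
Total install cost: 5.
No cover costs less than 5.

5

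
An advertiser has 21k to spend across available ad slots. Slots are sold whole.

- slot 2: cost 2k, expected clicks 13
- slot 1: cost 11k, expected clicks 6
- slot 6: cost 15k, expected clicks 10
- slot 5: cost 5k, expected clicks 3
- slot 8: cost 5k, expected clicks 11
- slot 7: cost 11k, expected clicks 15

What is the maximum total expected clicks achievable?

slot 2 + slot 5 + slot 7: cost 2 + 5 + 11 = 18 ≤ 21, expected clicks 13 + 3 + 15 = 31.
slot 2 + slot 1 + slot 8: cost 2 + 11 + 5 = 18 ≤ 21, expected clicks 13 + 6 + 11 = 30.
slot 2 + slot 8 + slot 7: cost 2 + 5 + 11 = 18 ≤ 21, expected clicks 13 + 11 + 15 = 39.
Best is slot 2, slot 8, and slot 7 with total expected clicks 39.

39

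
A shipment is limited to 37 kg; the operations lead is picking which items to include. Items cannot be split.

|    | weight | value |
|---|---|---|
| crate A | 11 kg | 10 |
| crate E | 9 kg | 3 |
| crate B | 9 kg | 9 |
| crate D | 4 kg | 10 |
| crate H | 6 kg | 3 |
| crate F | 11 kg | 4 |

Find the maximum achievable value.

Allowing fractional choices, the relaxed optimum would be about 34.5, but items are indivisible.
crate A + crate B + crate D + crate F: weight 11 + 9 + 4 + 11 = 35 ≤ 37, value 10 + 9 + 10 + 4 = 33.
crate A + crate B + crate D + crate H: weight 11 + 9 + 4 + 6 = 30 ≤ 37, value 10 + 9 + 10 + 3 = 32.
crate A + crate E + crate B + crate D: weight 11 + 9 + 9 + 4 = 33 ≤ 37, value 10 + 3 + 9 + 10 = 32.
Best is crate A, crate B, crate D, and crate F with total value 33.

33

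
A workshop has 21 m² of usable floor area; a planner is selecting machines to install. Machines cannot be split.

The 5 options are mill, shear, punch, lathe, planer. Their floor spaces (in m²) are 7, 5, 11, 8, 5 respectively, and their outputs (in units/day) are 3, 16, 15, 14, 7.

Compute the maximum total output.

Take shear, punch, and planer: floor space 5 + 11 + 5 = 21 ≤ 21, output 16 + 15 + 7 = 38.
No other feasible combination does better.

38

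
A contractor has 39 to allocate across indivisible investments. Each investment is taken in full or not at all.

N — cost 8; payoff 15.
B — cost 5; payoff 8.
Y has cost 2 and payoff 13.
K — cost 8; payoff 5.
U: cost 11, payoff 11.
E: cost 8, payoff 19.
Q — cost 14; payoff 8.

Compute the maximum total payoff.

66

Take N, B, Y, U, and E: cost 8 + 5 + 2 + 11 + 8 = 34 ≤ 39, payoff 15 + 8 + 13 + 11 + 19 = 66.
No other feasible combination does better.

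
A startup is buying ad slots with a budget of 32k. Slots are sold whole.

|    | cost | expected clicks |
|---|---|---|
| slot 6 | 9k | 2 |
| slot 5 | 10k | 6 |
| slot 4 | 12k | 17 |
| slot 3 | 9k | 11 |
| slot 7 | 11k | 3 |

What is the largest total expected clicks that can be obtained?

This is an integer program with binary decision variables.
Allowing fractional choices, the relaxed optimum would be about 34.3, but ad slots are indivisible.
slot 4 + slot 3 + slot 7: cost 12 + 9 + 11 = 32 ≤ 32, expected clicks 17 + 11 + 3 = 31.
slot 5 + slot 4 + slot 3: cost 10 + 12 + 9 = 31 ≤ 32, expected clicks 6 + 17 + 11 = 34.
slot 6 + slot 4 + slot 3: cost 9 + 12 + 9 = 30 ≤ 32, expected clicks 2 + 17 + 11 = 30.
Best is slot 5, slot 4, and slot 3 with total expected clicks 34.

34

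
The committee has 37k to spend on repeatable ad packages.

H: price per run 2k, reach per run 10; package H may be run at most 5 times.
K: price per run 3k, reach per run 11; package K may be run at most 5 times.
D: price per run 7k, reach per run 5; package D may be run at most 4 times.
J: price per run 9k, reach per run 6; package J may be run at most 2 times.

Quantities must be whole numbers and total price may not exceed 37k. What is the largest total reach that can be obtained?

H has the best ratio (10/2); taking only H gives at most 5×10 = 50 (stopped by the supply cap of 5).
Mixing does better — 5×H, 5×K, and 1×J: price 34 ≤ 37, reach 5·10 + 5·11 + 1·6 = 111.

111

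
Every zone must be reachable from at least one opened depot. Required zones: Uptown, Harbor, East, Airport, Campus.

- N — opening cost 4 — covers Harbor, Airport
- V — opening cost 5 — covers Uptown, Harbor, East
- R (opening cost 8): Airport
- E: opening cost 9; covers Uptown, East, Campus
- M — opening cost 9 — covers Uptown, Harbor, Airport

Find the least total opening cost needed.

13

This is a weighted set-cover instance.
The greedy cost-per-new-zone heuristic would pick V, N, and E for 18, but a cheaper cover exists.
Choose N and E: together they cover Uptown, Harbor, East, Airport, Campus — every zone.
Total opening cost: 4 + 9 = 13.
No cover costs less than 13.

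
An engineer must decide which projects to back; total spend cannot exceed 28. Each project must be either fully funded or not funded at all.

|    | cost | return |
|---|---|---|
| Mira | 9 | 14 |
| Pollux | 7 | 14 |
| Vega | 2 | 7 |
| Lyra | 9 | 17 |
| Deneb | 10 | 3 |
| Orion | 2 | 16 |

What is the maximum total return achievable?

Pollux + Vega + Lyra + Orion: cost 7 + 2 + 9 + 2 = 20 ≤ 28, return 14 + 7 + 17 + 16 = 54.
Mira + Pollux + Lyra + Orion: cost 9 + 7 + 9 + 2 = 27 ≤ 28, return 14 + 14 + 17 + 16 = 61.
Best is Mira, Pollux, Lyra, and Orion with total return 61.

61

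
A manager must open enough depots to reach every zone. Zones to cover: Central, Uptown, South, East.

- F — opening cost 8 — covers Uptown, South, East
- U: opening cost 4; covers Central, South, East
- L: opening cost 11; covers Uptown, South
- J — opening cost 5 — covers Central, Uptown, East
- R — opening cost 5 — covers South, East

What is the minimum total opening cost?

9

This is a weighted set-cover instance.
Choose U and J: together they cover Central, Uptown, South, East — every zone.
Total opening cost: 4 + 5 = 9.
No cover costs less than 9.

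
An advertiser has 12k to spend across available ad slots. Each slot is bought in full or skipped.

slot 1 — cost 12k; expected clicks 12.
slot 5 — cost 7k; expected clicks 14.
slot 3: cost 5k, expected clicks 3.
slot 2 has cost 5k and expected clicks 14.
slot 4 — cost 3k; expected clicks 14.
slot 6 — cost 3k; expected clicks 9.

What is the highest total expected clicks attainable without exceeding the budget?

37

Take slot 2, slot 4, and slot 6: cost 5 + 3 + 3 = 11 ≤ 12, expected clicks 14 + 14 + 9 = 37.
No other feasible combination does better.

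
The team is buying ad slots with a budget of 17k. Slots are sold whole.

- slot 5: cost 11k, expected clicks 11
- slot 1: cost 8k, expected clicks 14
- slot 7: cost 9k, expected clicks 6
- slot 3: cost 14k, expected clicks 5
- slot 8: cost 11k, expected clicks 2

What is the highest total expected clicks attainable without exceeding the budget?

20

Take slot 1 and slot 7: cost 8 + 9 = 17 ≤ 17, expected clicks 14 + 6 = 20.
No other feasible combination does better.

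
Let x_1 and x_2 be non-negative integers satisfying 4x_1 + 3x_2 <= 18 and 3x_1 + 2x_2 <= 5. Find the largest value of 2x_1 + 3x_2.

Relaxing integrality, the LP optimum is 7.50 at (x_1,x_2) = (0, 2.5), which is not an integer point.
(x_1,x_2)=(0,2): 4·0+3·2=6≤18, 3·0+2·2=4≤5, objective 6.
(x_1,x_2)=(1,1): 4·1+3·1=7≤18, 3·1+2·1=5≤5, objective 5.
(x_1,x_2)=(0,1): 4·0+3·1=3≤18, 3·0+2·1=2≤5, objective 3.
Maximum is 6 at (x_1,x_2)=(0,2).

6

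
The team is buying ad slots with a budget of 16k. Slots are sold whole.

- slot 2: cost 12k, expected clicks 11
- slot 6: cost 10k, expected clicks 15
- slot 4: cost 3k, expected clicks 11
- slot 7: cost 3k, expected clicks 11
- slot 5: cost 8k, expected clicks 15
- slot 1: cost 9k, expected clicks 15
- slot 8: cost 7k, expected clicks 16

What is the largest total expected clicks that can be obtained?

This is an integer program with binary decision variables.
Take slot 4, slot 7, and slot 8: cost 3 + 3 + 7 = 13 ≤ 16, expected clicks 11 + 11 + 16 = 38.
No other feasible combination does better.

38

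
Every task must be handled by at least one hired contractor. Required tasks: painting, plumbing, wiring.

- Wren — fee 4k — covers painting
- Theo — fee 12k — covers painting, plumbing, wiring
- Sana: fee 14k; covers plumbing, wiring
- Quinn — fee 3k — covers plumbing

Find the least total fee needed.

12

The greedy cost-per-new-task heuristic would pick Quinn, Wren, and Theo for 19, but a cheaper cover exists.
Theo alone covers painting, plumbing, wiring — every task.
Total fee: 12.
No cover costs less than 12.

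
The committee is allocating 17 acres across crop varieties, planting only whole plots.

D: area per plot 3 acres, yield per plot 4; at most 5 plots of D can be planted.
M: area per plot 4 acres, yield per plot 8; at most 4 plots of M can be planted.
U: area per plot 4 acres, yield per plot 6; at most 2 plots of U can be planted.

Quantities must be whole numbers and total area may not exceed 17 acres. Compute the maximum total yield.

32

This is a bounded integer knapsack.
Take 4×M: area 16 ≤ 17, yield 4·8 = 32.
M has the best ratio (8/4) and is taken to its limit of 4; remaining capacity is filled optimally with the others.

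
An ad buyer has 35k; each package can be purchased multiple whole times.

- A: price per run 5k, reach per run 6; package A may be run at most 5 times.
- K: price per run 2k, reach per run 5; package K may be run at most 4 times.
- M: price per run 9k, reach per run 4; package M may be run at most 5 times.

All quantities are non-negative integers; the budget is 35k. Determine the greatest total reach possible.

50

Take 5×A and 4×K: price 33 ≤ 35, reach 5·6 + 4·5 = 50.
K has the best ratio (5/2) and is taken to its limit of 4; remaining capacity is filled optimally with the others.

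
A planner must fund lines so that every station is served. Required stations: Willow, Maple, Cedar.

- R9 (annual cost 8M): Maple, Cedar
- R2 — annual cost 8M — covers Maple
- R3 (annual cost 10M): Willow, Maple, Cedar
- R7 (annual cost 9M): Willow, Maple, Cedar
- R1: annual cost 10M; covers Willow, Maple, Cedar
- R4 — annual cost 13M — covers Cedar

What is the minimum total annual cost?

9

This is a weighted set-cover instance.
R7 alone covers Willow, Maple, Cedar — every station.
Total annual cost: 9.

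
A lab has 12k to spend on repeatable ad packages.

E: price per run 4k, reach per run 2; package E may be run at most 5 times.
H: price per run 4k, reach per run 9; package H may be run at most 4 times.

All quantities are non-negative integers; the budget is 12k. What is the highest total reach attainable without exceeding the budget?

Take 3×H: price 12 ≤ 12, reach 3·9 = 27.
No other integer combination yields more.

27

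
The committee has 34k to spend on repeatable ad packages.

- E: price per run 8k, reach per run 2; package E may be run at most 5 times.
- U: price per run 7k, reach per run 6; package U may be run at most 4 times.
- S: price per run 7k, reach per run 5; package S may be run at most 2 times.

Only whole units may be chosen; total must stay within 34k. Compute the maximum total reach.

24

Take 4×U: price 28 ≤ 34, reach 4·6 = 24.
U has the best ratio (6/7) and is taken to its limit of 4; remaining capacity is filled optimally with the others.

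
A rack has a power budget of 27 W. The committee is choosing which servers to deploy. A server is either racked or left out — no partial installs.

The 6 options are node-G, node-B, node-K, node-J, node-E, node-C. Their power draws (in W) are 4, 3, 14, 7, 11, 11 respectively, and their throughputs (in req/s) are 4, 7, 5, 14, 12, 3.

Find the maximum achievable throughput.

This is a 0-1 knapsack instance.
node-B + node-J + node-E: power draw 3 + 7 + 11 = 21 ≤ 27, throughput 7 + 14 + 12 = 33.
node-G + node-B + node-J + node-E: power draw 4 + 3 + 7 + 11 = 25 ≤ 27, throughput 4 + 7 + 14 + 12 = 37.
Best is node-G, node-B, node-J, and node-E with total throughput 37.

37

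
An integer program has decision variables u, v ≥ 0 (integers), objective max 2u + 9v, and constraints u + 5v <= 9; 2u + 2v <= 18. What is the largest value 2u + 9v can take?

18

(u,v)=(9,0): 1·9+5·0=9≤9, 2·9+2·0=18≤18, objective 18.
(u,v)=(8,0): 1·8+5·0=8≤9, 2·8+2·0=16≤18, objective 16.
No feasible integer point exceeds 18.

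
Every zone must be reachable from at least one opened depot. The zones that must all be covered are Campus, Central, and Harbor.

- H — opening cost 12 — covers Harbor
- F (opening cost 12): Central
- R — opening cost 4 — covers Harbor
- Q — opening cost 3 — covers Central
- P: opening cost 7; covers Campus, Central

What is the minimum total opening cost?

This is an integer covering problem.
Choose R and P: together they cover Campus, Central, Harbor — every zone.
Total opening cost: 4 + 7 = 11.

11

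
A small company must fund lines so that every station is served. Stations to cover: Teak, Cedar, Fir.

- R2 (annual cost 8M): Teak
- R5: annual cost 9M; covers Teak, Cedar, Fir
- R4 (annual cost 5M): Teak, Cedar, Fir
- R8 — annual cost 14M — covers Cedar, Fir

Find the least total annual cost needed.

5

This is a weighted set-cover instance.
R4 alone covers Teak, Cedar, Fir — every station.
Total annual cost: 5.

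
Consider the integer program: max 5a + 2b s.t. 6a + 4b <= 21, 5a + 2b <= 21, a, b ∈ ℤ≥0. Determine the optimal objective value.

15

(a,b)=(3,0): 6·3+4·0=18≤21, 5·3+2·0=15≤21, objective 15.
(a,b)=(2,1): 6·2+4·1=16≤21, 5·2+2·1=12≤21, objective 12.
(a,b)=(2,0): 6·2+4·0=12≤21, 5·2+2·0=10≤21, objective 10.
Maximum is 15 at (a,b)=(3,0).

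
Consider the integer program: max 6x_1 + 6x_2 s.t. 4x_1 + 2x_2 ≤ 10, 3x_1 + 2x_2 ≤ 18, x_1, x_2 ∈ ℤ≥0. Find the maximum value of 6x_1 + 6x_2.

(x_1,x_2)=(0,5): 4·0+2·5=10≤10, 3·0+2·5=10≤18, objective 30.
(x_1,x_2)=(0,4): 4·0+2·4=8≤10, 3·0+2·4=8≤18, objective 24.
No feasible integer point exceeds 30.

30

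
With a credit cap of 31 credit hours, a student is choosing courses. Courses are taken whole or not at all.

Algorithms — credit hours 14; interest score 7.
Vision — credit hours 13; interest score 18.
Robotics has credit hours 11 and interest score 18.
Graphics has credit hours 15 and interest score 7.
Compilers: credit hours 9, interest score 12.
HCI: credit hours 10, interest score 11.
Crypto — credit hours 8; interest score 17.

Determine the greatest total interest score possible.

47

Vision + Compilers + Crypto: credit hours 13 + 9 + 8 = 30 ≤ 31, interest score 18 + 12 + 17 = 47.
Robotics + Compilers + Crypto: credit hours 11 + 9 + 8 = 28 ≤ 31, interest score 18 + 12 + 17 = 47.
The maximum interest score is 47; one optimal choice is Robotics, Compilers, and Crypto.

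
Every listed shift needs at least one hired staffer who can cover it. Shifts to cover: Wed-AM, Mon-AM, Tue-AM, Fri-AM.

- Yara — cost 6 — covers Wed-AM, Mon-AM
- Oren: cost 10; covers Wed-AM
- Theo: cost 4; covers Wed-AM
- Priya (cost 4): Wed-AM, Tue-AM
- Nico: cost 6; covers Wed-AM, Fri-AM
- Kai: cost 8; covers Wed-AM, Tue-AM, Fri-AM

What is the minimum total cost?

This is an integer covering problem.
The greedy cost-per-new-shift heuristic would pick Priya, Yara, and Nico for 16, but a cheaper cover exists.
Choose Yara and Kai: together they cover Wed-AM, Mon-AM, Tue-AM, Fri-AM — every shift.
Total cost: 6 + 8 = 14.
No cover costs less than 14.

14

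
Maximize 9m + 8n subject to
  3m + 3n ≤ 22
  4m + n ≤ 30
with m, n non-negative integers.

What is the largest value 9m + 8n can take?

63

(m,n)=(7,0): 3·7+3·0=21≤22, 4·7+1·0=28≤30, objective 63.
(m,n)=(6,1): 3·6+3·1=21≤22, 4·6+1·1=25≤30, objective 62.
(m,n)=(6,0): 3·6+3·0=18≤22, 4·6+1·0=24≤30, objective 54.
The best lattice point is (7,0), giving 63.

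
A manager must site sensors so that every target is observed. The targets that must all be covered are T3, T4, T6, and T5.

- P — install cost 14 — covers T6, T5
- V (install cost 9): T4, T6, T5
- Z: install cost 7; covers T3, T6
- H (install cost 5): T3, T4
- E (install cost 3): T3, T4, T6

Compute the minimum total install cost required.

Choose V and E: together they cover T3, T4, T6, T5 — every target.
Total install cost: 9 + 3 = 12.
No cover costs less than 12.

12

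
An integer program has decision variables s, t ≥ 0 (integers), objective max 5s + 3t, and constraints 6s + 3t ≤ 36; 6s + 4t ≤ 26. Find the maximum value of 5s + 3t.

Relaxing integrality, the LP optimum is 21.67 at (s,t) = (4.33, 0), which is not an integer point.
(s,t)=(3,2): 6·3+3·2=24≤36, 6·3+4·2=26≤26, objective 21.
(s,t)=(4,0): 6·4+3·0=24≤36, 6·4+4·0=24≤26, objective 20.
(s,t)=(2,3): 6·2+3·3=21≤36, 6·2+4·3=24≤26, objective 19.
(s,t)=(3,1): 6·3+3·1=21≤36, 6·3+4·1=22≤26, objective 18.
The best lattice point is (3,2), giving 21.

21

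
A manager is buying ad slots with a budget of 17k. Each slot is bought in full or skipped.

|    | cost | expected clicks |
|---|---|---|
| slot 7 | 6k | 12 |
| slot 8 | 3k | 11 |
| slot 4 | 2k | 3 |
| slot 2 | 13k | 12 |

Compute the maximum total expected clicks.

26

Allowing fractional choices, the relaxed optimum would be about 31.5, but ad slots are indivisible.
slot 7 + slot 8: cost 6 + 3 = 9 ≤ 17, expected clicks 12 + 11 = 23.
slot 8 + slot 2: cost 3 + 13 = 16 ≤ 17, expected clicks 11 + 12 = 23.
slot 7 + slot 8 + slot 4: cost 6 + 3 + 2 = 11 ≤ 17, expected clicks 12 + 11 + 3 = 26.
Best is slot 7, slot 8, and slot 4 with total expected clicks 26.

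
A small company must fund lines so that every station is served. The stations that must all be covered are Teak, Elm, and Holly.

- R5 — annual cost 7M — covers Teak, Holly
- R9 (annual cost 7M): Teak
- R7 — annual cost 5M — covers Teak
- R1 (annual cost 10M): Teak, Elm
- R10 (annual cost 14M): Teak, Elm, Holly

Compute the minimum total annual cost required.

14

This is an integer covering problem.
The greedy cost-per-new-station heuristic would pick R5 and R1 for 17, but a cheaper cover exists.
R10 alone covers Teak, Elm, Holly — every station.
Total annual cost: 14.
No cover costs less than 14.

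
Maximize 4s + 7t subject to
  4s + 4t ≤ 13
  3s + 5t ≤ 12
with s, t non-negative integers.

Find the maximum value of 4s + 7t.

(s,t)=(2,1) is feasible, giving 15.
(s,t)=(0,2) is feasible, giving 14.
(s,t)=(3,0) is feasible, giving 12.
No feasible integer point exceeds 15.

15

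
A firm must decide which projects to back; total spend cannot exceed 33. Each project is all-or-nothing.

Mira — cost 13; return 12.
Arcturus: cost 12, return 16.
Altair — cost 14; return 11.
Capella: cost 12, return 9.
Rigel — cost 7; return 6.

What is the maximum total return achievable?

Treat it as a binary knapsack problem.
Take Mira, Arcturus, and Rigel: cost 13 + 12 + 7 = 32 ≤ 33, return 12 + 16 + 6 = 34.
No other feasible combination does better.

34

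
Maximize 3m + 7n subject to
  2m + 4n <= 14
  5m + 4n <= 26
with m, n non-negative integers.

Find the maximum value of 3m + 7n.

24

(m,n)=(1,3) is feasible, giving 24.
(m,n)=(0,3) is feasible, giving 21.
(m,n)=(2,2) is feasible, giving 20.
(m,n)=(1,2) is feasible, giving 17.
The best lattice point is (1,3), giving 24.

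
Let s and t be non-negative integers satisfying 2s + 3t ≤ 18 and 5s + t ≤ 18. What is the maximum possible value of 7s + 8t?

48

(s,t)=(0,6) is feasible, giving 48.
(s,t)=(1,5) is feasible, giving 47.
(s,t)=(2,4) is feasible, giving 46.
No feasible integer point exceeds 48.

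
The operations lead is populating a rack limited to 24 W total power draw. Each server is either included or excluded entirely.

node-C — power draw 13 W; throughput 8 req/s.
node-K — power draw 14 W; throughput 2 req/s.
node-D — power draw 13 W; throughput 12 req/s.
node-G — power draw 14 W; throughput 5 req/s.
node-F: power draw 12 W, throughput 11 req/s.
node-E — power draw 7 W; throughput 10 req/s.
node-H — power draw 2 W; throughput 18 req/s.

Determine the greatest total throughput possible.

Allowing fractional choices, the relaxed optimum would be about 41.8, but servers are indivisible.
node-D + node-E + node-H: power draw 13 + 7 + 2 = 22 ≤ 24, throughput 12 + 10 + 18 = 40.
node-C + node-E + node-H: power draw 13 + 7 + 2 = 22 ≤ 24, throughput 8 + 10 + 18 = 36.
node-F + node-E + node-H: power draw 12 + 7 + 2 = 21 ≤ 24, throughput 11 + 10 + 18 = 39.
Best is node-D, node-E, and node-H with total throughput 40.

40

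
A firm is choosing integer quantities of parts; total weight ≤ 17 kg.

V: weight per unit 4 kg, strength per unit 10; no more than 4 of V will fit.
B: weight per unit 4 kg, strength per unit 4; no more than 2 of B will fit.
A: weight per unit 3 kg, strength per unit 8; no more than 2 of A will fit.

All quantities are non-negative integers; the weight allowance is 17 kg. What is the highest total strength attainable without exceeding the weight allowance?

This is a bounded integer knapsack.
Take 4×V: weight 16 ≤ 17, strength 4·10 = 40.
No other integer combination yields more.

40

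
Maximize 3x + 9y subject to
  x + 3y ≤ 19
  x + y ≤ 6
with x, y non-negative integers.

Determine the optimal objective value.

54

(x,y)=(0,6): 1·0+3·6=18≤19, 1·0+1·6=6≤6, objective 54.
(x,y)=(1,5): 1·1+3·5=16≤19, 1·1+1·5=6≤6, objective 48.
Maximum is 54 at (x,y)=(0,6).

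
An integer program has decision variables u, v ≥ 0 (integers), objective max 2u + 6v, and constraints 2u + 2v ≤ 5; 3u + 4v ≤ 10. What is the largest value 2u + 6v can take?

(u,v)=(0,2): 2·0+2·2=4≤5, 3·0+4·2=8≤10, objective 12.
(u,v)=(1,1): 2·1+2·1=4≤5, 3·1+4·1=7≤10, objective 8.
(u,v)=(0,1): 2·0+2·1=2≤5, 3·0+4·1=4≤10, objective 6.
Maximum is 12 at (u,v)=(0,2).

12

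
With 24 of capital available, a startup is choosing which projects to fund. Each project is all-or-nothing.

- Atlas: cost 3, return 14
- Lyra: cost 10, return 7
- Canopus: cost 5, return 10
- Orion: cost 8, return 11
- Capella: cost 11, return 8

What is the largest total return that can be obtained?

35

Allowing fractional choices, the relaxed optimum would be about 40.8, but projects are indivisible.
Atlas + Canopus + Orion: cost 3 + 5 + 8 = 16 ≤ 24, return 14 + 10 + 11 = 35.
Atlas + Canopus + Capella: cost 3 + 5 + 11 = 19 ≤ 24, return 14 + 10 + 8 = 32.
Atlas + Orion + Capella: cost 3 + 8 + 11 = 22 ≤ 24, return 14 + 11 + 8 = 33.
Best is Atlas, Canopus, and Orion with total return 35.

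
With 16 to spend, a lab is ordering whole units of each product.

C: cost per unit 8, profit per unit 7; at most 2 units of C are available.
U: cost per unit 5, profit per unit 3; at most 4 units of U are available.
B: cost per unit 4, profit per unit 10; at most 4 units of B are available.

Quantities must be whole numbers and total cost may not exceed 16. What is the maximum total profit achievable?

40

This is a bounded integer knapsack.
3×B: cost 12 ≤ 16, profit 3·10 = 30.
4×B: cost 16 ≤ 16, profit 4·10 = 40.
Best is 40.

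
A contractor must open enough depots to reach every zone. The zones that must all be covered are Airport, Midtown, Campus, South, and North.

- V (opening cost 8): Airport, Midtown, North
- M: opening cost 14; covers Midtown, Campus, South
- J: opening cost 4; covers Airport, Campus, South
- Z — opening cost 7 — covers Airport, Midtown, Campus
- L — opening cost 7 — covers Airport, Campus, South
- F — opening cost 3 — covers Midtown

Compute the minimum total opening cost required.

The greedy cost-per-new-zone heuristic would pick J, F, and V for 15, but a cheaper cover exists.
Choose V and J: together they cover Airport, Midtown, Campus, South, North — every zone.
Total opening cost: 8 + 4 = 12.
No cover costs less than 12.

12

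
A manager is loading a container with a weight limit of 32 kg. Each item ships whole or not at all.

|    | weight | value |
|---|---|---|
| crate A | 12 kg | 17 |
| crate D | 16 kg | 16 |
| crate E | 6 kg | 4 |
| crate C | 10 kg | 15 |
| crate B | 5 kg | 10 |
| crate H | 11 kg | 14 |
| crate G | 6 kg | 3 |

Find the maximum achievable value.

Take crate E, crate C, crate B, and crate H: weight 6 + 10 + 5 + 11 = 32 ≤ 32, value 4 + 15 + 10 + 14 = 43.
No other feasible combination does better.

43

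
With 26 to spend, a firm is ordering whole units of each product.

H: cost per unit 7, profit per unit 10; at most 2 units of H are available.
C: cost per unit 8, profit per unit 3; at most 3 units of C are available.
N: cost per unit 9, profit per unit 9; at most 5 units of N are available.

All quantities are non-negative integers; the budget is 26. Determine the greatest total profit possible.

29

This is a bounded integer knapsack.
Take 2×H and 1×N: cost 23 ≤ 26, profit 2·10 + 1·9 = 29.
H has the best ratio (10/7) and is taken to its limit of 2; remaining capacity is filled optimally with the others.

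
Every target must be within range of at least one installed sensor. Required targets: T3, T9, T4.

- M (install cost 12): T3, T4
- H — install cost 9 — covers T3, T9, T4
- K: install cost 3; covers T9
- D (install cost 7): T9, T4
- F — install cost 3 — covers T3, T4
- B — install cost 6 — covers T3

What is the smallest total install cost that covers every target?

Choose K and F: together they cover T3, T9, T4 — every target.
Total install cost: 3 + 3 = 6.
No cover costs less than 6.

6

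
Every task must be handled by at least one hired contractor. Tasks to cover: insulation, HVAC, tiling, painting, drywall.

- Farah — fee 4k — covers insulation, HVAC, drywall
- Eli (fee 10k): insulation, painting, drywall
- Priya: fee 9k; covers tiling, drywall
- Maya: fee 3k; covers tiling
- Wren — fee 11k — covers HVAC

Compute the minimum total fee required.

17

This is a weighted set-cover instance.
Choose Farah, Eli, and Maya: together they cover insulation, HVAC, tiling, painting, drywall — every task.
Total fee: 4 + 10 + 3 = 17.
No cover costs less than 17.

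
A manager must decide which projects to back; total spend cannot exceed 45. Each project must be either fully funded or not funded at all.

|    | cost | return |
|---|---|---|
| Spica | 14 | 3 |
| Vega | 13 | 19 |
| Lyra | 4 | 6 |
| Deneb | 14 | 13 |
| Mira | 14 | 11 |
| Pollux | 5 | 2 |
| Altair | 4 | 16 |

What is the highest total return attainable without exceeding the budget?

Allowing fractional choices, the relaxed optimum would be about 61.9, but projects are indivisible.
Vega + Deneb + Mira + Altair: cost 13 + 14 + 14 + 4 = 45 ≤ 45, return 19 + 13 + 11 + 16 = 59.
Vega + Lyra + Deneb + Pollux + Altair: cost 13 + 4 + 14 + 5 + 4 = 40 ≤ 45, return 19 + 6 + 13 + 2 + 16 = 56.
Vega + Lyra + Deneb + Altair: cost 13 + 4 + 14 + 4 = 35 ≤ 45, return 19 + 6 + 13 + 16 = 54.
Best is Vega, Deneb, Mira, and Altair with total return 59.

59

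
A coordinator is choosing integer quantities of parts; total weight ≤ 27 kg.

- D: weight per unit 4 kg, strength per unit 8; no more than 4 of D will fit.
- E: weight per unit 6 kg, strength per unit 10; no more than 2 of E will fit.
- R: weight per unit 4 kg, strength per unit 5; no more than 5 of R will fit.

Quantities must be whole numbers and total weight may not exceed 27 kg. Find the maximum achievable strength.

This is a bounded integer knapsack.
D has the best ratio (8/4); taking only D gives at most 4×8 = 32 (stopped by the supply cap of 4).
Mixing does better — 4×D, 1×E, and 1×R: weight 26 ≤ 27, strength 4·8 + 1·10 + 1·5 = 47.

47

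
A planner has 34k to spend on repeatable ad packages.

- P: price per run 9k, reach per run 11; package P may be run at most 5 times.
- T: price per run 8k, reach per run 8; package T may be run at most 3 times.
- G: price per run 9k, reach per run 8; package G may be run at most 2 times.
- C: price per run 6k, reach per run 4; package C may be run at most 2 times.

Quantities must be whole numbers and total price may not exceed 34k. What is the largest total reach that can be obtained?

38

P has the best ratio (11/9); taking only P gives at most 3×11 = 33 (stopped by the price limit).
Mixing does better — 2×P and 2×T: price 34 ≤ 34, reach 2·11 + 2·8 = 38.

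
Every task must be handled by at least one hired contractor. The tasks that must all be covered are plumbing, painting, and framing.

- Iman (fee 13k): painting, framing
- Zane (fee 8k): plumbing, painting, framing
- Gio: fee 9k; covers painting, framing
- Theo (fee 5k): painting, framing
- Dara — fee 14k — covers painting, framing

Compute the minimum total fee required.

8

The greedy cost-per-new-task heuristic would pick Theo and Zane for 13, but a cheaper cover exists.
Zane alone covers plumbing, painting, framing — every task.
Total fee: 8.
No cover costs less than 8.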